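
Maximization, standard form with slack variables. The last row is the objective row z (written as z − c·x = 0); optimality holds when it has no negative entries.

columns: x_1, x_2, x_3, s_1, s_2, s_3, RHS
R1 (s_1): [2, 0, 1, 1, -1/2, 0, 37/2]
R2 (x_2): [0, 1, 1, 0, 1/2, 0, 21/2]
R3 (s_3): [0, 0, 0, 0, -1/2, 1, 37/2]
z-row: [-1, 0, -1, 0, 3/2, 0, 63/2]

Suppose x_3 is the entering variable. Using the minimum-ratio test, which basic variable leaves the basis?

x_2

Column x_3 entries and ratios — s_1: (37/2)/1 = 37/2; x_2: (21/2)/1 = 21/2; s_3: 0 ≤ 0, skip.
Smallest ratio is 21/2 in the row of x_2, so x_2 leaves.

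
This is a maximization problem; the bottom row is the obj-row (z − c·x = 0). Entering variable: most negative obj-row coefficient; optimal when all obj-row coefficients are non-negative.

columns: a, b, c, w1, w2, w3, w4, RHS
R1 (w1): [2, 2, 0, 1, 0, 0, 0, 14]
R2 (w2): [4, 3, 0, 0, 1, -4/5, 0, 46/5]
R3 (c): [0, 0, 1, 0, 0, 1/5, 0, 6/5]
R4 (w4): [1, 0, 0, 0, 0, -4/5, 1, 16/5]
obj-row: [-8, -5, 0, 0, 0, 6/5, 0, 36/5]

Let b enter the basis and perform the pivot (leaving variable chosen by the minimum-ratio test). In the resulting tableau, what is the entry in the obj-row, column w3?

-2/15

Ratio test on column b — row 1: 14/2 = 7; row 2: (46/5)/3 = 46/15; row 3: entry 0 ≤ 0; row 4: entry 0 ≤ 0. Minimum is 46/15 at row 2 (w2 leaves); pivot element 3.
Divide row 2 by 3; eliminate column b from the other rows.
obj-row update in column w3: 6/5 − (-5)·(-4/15) = -2/15.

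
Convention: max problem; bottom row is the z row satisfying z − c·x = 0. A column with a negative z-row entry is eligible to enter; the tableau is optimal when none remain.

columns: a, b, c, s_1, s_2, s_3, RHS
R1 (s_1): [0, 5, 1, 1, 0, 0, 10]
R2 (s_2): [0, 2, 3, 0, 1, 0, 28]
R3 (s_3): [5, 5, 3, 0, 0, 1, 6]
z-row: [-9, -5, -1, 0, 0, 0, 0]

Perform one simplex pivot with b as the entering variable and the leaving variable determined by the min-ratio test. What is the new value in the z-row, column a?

-4

Ratio test on column b — row 1: 10/5 = 2; row 2: 28/2 = 14; row 3: 6/5 = 6/5. Minimum is 6/5 at row 3 (s_3 leaves); pivot element 5.
Divide row 3 by 5; eliminate column b from the other rows.
z-row update in column a: -9 − (-5)·1 = -4.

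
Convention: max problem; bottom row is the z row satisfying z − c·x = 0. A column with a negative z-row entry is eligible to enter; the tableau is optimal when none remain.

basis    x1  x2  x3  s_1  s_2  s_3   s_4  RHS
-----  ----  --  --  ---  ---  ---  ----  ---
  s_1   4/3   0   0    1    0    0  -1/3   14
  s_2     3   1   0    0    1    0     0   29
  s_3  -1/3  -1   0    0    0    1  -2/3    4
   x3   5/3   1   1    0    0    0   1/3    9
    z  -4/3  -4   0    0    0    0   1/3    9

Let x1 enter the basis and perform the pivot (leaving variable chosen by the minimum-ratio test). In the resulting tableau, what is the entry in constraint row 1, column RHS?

34/5

Ratio test on column x1 — row 1: 14/(4/3) = 21/2; row 2: 29/3 = 29/3; row 3: entry -1/3 ≤ 0; row 4: 9/(5/3) = 27/5. Minimum is 27/5 at row 4 (x3 leaves); pivot element 5/3.
Divide row 4 by 5/3; eliminate column x1 from the other rows.
Row 1 update in column RHS: 14 − (4/3)·(27/5) = 34/5.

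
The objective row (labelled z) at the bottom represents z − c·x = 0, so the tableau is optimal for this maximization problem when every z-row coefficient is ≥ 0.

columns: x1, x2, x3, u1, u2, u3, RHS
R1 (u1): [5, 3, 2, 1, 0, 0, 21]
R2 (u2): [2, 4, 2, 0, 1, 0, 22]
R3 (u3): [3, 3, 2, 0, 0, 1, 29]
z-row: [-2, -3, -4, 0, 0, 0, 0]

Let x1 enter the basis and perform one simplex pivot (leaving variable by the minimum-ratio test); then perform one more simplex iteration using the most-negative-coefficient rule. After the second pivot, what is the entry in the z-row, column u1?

Ratio test on column x1 — row 1: 21/5 = 21/5; row 2: 22/2 = 11; row 3: 29/3 = 29/3. Minimum is 21/5 at row 1 (u1 leaves); pivot element 5.
Divide row 1 by 5; eliminate column x1 from the other rows.
Second iteration: most negative z-row entry is -16/5 in column x3, so x3 enters.
Ratio test on column x3 — row 1: (21/5)/(2/5) = 21/2; row 2: (68/5)/(6/5) = 34/3; row 3: (82/5)/(4/5) = 41/2. Minimum is 21/2 at row 1 (x1 leaves); pivot element 2/5.
Divide row 1 by 2/5; eliminate column x3 from the other rows.
After both pivots, the entry at the z-row, column u1 is 2.

2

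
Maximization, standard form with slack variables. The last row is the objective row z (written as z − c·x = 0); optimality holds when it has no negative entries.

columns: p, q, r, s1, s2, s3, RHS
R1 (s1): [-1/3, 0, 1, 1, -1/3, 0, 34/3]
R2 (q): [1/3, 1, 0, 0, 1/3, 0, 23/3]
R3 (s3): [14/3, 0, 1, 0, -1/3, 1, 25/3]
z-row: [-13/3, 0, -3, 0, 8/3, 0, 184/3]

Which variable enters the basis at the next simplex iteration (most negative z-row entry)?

p

Negative z-row entries: p: -13/3, r: -3.
The most negative is -13/3 in column p, so p enters.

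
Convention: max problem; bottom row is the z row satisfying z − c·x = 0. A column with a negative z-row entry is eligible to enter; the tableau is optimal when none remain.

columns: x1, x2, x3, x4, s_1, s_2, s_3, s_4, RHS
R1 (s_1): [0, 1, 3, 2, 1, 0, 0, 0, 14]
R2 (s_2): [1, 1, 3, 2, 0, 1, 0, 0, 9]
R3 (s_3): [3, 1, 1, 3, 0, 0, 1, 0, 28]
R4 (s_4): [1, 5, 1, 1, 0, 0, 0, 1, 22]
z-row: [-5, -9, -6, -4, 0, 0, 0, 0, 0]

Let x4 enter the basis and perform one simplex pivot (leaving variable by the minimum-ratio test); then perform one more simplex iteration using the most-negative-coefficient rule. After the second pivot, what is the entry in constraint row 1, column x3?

Ratio test on column x4 — row 1: 14/2 = 7; row 2: 9/2 = 9/2; row 3: 28/3 = 28/3; row 4: 22/1 = 22. Minimum is 9/2 at row 2 (s_2 leaves); pivot element 2.
Divide row 2 by 2; eliminate column x4 from the other rows.
Second iteration: most negative z-row entry is -7 in column x2, so x2 enters.
Ratio test on column x2 — row 1: entry 0 ≤ 0; row 2: (9/2)/(1/2) = 9; row 3: entry -1/2 ≤ 0; row 4: (35/2)/(9/2) = 35/9. Minimum is 35/9 at row 4 (s_4 leaves); pivot element 9/2.
Divide row 4 by 9/2; eliminate column x2 from the other rows.
After both pivots, the entry at constraint row 1, column x3 is 0.

0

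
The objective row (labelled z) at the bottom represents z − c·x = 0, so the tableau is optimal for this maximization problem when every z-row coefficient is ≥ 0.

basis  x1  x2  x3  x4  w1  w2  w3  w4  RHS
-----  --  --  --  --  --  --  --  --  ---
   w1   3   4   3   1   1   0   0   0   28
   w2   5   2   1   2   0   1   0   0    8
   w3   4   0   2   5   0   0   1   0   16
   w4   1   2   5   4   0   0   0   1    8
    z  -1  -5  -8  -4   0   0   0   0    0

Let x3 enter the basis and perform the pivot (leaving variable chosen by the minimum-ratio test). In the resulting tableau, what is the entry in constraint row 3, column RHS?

64/5

Ratio test on column x3 — row 1: 28/3 = 28/3; row 2: 8/1 = 8; row 3: 16/2 = 8; row 4: 8/5 = 8/5. Minimum is 8/5 at row 4 (w4 leaves); pivot element 5.
Divide row 4 by 5; eliminate column x3 from the other rows.
Row 3 update in column RHS: 16 − 2·(8/5) = 64/5.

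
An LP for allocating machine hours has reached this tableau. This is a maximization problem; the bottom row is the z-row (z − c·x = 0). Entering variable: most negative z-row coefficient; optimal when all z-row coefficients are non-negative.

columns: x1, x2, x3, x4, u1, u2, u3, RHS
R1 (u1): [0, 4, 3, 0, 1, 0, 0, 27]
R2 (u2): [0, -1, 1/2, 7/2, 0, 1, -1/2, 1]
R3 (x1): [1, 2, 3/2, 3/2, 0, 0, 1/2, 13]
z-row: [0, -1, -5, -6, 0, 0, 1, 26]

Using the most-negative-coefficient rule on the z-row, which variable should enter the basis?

Negative z-row entries: x2: -1, x3: -5, x4: -6.
The most negative is -6 in column x4, so x4 enters.

x4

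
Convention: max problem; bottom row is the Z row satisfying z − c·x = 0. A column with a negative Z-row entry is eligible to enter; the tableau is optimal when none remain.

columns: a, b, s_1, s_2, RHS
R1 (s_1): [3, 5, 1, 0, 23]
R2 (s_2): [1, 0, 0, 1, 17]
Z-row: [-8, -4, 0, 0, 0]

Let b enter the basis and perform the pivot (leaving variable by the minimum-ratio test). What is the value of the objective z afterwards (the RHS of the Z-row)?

Ratio test on column b — row 1: 23/5 = 23/5; row 2: entry 0 ≤ 0. Minimum is 23/5 at row 1 (s_1 leaves); pivot element 5.
Pivot on row 1; the Z-row RHS becomes 0 − (-4)·(23/5) = 92/5.

92/5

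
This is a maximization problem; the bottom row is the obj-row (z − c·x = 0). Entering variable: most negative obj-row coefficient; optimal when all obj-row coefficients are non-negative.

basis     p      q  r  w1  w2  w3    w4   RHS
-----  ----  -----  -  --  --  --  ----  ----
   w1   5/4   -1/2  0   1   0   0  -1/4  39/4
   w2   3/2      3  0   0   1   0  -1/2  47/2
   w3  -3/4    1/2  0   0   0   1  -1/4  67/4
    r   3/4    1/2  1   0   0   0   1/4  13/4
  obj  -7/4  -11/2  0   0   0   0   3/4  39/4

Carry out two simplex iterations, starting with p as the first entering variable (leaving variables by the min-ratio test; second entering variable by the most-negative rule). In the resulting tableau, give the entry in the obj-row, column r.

11

Ratio test on column p — row 1: (39/4)/(5/4) = 39/5; row 2: (47/2)/(3/2) = 47/3; row 3: entry -3/4 ≤ 0; row 4: (13/4)/(3/4) = 13/3. Minimum is 13/3 at row 4 (r leaves); pivot element 3/4.
Divide row 4 by 3/4; eliminate column p from the other rows.
Second iteration: most negative obj-row entry is -13/3 in column q, so q enters.
Ratio test on column q — row 1: entry -4/3 ≤ 0; row 2: 17/2 = 17/2; row 3: 20/1 = 20; row 4: (13/3)/(2/3) = 13/2. Minimum is 13/2 at row 4 (p leaves); pivot element 2/3.
Divide row 4 by 2/3; eliminate column q from the other rows.
After both pivots, the entry at the obj-row, column r is 11.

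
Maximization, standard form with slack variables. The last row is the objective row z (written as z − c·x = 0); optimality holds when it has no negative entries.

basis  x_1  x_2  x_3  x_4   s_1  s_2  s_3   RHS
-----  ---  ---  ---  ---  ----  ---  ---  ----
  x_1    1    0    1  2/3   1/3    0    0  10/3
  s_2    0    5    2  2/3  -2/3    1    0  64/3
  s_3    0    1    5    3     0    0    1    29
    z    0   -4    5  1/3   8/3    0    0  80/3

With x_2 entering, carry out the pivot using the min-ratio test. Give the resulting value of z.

Ratio test on column x_2 — row 1: entry 0 ≤ 0; row 2: (64/3)/5 = 64/15; row 3: 29/1 = 29. Minimum is 64/15 at row 2 (s_2 leaves); pivot element 5.
Pivot on row 2; the z-row RHS becomes 80/3 − (-4)·(64/15) = 656/15.

656/15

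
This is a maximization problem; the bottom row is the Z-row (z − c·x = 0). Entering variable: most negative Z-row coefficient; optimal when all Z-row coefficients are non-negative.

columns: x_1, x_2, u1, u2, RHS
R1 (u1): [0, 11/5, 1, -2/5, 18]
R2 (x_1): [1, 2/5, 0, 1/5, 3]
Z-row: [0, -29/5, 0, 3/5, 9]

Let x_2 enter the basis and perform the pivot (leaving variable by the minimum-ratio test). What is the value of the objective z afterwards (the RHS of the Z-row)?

105/2

Ratio test on column x_2 — row 1: 18/(11/5) = 90/11; row 2: 3/(2/5) = 15/2. Minimum is 15/2 at row 2 (x_1 leaves); pivot element 2/5.
Pivot on row 2; the Z-row RHS becomes 9 − (-29/5)·(15/2) = 105/2.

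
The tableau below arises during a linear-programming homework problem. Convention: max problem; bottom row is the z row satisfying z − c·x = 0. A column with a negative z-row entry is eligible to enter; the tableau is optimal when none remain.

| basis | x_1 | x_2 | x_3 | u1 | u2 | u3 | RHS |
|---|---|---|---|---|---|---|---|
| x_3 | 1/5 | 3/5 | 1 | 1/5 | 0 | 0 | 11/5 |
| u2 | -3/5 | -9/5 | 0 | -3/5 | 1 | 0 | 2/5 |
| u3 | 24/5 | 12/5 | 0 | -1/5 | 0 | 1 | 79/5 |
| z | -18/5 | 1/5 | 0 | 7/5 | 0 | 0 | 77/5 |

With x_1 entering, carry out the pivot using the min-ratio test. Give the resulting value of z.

Ratio test on column x_1 — row 1: (11/5)/(1/5) = 11; row 2: entry -3/5 ≤ 0; row 3: (79/5)/(24/5) = 79/24. Minimum is 79/24 at row 3 (u3 leaves); pivot element 24/5.
Pivot on row 3; the z-row RHS becomes 77/5 − (-18/5)·(79/24) = 109/4.

109/4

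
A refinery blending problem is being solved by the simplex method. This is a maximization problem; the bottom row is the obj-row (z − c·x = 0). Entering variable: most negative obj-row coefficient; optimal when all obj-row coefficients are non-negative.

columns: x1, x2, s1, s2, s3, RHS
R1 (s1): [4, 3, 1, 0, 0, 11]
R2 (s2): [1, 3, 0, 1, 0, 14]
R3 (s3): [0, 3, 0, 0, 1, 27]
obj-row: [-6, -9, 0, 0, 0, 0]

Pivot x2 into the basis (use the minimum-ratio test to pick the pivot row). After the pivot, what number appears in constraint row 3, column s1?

Ratio test on column x2 — row 1: 11/3 = 11/3; row 2: 14/3 = 14/3; row 3: 27/3 = 9. Minimum is 11/3 at row 1 (s1 leaves); pivot element 3.
Divide row 1 by 3; eliminate column x2 from the other rows.
Row 3 update in column s1: 0 − 3·(1/3) = -1.

-1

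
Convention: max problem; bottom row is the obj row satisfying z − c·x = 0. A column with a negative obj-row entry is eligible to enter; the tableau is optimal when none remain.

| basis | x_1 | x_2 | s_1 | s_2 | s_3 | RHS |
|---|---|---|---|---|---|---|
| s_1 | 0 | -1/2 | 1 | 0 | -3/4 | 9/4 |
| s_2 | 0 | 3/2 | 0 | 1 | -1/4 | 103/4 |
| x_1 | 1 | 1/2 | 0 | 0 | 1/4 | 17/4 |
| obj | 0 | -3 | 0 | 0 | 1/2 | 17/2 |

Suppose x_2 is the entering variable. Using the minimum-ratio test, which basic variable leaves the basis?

x_1

Column x_2 entries and ratios — s_1: -1/2 ≤ 0, skip; s_2: (103/4)/(3/2) = 103/6; x_1: (17/4)/(1/2) = 17/2.
Smallest ratio is 17/2 in the row of x_1, so x_1 leaves.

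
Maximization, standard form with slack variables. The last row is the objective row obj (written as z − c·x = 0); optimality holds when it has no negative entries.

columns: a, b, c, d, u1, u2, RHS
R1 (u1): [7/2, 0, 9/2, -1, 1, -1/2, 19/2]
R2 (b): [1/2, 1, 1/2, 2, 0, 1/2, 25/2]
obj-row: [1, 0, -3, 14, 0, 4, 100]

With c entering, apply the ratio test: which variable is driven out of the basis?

u1

Column c entries and ratios — u1: (19/2)/(9/2) = 19/9; b: (25/2)/(1/2) = 25.
Smallest ratio is 19/9 in the row of u1, so u1 leaves.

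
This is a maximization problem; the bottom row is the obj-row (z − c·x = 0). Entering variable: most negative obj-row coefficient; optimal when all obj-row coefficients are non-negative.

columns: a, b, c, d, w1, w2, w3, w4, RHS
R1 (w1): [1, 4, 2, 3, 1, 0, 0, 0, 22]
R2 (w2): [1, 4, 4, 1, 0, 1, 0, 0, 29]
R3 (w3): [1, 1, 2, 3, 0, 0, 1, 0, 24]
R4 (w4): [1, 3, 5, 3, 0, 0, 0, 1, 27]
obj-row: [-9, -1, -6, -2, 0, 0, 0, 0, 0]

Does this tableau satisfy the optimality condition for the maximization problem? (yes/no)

no

The obj-row has a negative entry -9 in column a, so it is not optimal.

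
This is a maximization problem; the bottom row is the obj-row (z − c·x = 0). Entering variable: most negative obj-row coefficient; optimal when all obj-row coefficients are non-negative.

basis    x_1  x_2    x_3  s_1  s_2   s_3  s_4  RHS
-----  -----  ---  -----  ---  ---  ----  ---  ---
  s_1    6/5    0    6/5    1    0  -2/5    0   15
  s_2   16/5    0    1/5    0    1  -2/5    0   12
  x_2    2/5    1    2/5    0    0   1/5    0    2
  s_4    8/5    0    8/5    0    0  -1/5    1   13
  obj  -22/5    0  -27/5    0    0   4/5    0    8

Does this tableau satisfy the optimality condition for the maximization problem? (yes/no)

The obj-row has a negative entry -27/5 in column x_3, so it is not optimal.

no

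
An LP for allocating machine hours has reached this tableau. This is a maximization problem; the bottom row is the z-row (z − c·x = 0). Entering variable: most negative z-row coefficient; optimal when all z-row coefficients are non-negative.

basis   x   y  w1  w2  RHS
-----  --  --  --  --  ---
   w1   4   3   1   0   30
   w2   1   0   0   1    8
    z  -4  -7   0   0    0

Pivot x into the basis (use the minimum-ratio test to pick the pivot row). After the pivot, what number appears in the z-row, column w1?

1

Ratio test on column x — row 1: 30/4 = 15/2; row 2: 8/1 = 8. Minimum is 15/2 at row 1 (w1 leaves); pivot element 4.
Divide row 1 by 4; eliminate column x from the other rows.
z-row update in column w1: 0 − (-4)·(1/4) = 1.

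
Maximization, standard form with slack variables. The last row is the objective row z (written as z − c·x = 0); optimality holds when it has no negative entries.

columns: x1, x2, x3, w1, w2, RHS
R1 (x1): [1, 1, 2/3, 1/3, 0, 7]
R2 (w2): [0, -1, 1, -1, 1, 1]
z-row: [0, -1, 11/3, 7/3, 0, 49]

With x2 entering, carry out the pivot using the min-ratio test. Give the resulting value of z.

56

Ratio test on column x2 — row 1: 7/1 = 7; row 2: entry -1 ≤ 0. Minimum is 7 at row 1 (x1 leaves); pivot element 1.
Pivot on row 1; the z-row RHS becomes 49 − (-1)·7 = 56.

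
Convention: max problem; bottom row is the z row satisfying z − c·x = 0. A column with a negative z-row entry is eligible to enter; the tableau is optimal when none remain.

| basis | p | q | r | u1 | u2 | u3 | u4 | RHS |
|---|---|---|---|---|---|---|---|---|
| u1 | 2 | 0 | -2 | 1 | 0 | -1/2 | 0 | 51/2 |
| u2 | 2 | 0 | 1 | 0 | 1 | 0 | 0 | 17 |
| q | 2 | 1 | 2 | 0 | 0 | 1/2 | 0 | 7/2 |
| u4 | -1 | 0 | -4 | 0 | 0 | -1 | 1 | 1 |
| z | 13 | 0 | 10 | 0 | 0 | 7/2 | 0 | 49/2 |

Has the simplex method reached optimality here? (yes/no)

yes

Every z-row coefficient is ≥ 0, so the tableau is optimal.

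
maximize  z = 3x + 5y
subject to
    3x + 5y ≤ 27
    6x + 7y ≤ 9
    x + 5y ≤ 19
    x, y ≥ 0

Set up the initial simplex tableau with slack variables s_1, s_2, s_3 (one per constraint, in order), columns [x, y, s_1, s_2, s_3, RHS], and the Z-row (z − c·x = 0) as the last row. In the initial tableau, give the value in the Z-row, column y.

The Z-row carries the negated objective coefficients: the y entry is -5.

-5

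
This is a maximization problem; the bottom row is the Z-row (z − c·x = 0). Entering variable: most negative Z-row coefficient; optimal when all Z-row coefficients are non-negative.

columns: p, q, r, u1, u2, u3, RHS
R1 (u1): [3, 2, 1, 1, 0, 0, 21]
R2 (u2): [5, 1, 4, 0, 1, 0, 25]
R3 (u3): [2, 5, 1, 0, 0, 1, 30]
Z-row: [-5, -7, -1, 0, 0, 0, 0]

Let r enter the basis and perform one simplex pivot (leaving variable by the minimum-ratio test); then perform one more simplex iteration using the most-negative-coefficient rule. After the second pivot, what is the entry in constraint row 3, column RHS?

Ratio test on column r — row 1: 21/1 = 21; row 2: 25/4 = 25/4; row 3: 30/1 = 30. Minimum is 25/4 at row 2 (u2 leaves); pivot element 4.
Divide row 2 by 4; eliminate column r from the other rows.
Second iteration: most negative Z-row entry is -27/4 in column q, so q enters.
Ratio test on column q — row 1: (59/4)/(7/4) = 59/7; row 2: (25/4)/(1/4) = 25; row 3: (95/4)/(19/4) = 5. Minimum is 5 at row 3 (u3 leaves); pivot element 19/4.
Divide row 3 by 19/4; eliminate column q from the other rows.
After both pivots, the entry at constraint row 3, column RHS is 5.

5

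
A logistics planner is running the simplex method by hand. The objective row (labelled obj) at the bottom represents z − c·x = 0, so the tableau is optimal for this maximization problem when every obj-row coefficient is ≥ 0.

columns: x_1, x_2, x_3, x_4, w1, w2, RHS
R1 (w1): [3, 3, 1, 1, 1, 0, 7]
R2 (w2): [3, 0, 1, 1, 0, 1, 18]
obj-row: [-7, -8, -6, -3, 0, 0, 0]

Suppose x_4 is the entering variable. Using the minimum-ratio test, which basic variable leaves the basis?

Column x_4 entries and ratios — w1: 7/1 = 7; w2: 18/1 = 18.
Smallest ratio is 7 in the row of w1, so w1 leaves.

w1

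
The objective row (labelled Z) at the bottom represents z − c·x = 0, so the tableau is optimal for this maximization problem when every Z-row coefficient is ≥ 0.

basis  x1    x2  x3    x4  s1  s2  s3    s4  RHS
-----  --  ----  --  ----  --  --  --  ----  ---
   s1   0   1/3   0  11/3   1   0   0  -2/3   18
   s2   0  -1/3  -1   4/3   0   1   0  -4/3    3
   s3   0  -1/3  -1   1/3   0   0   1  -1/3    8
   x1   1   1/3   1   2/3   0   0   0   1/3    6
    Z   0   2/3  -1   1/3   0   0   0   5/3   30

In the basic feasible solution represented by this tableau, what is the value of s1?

18

s1 is basic (row 1); its value is the RHS of that row, 18.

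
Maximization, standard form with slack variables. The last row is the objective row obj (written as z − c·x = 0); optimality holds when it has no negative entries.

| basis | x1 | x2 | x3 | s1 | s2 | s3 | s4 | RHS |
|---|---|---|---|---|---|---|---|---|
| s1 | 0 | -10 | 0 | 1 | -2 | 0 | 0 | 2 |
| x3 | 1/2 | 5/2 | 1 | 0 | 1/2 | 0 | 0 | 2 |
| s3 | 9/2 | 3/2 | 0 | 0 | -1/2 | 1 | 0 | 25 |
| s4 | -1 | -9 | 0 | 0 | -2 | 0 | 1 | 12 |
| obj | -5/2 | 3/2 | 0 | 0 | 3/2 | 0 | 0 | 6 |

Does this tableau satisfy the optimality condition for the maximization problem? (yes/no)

The obj-row has a negative entry -5/2 in column x1, so it is not optimal.

no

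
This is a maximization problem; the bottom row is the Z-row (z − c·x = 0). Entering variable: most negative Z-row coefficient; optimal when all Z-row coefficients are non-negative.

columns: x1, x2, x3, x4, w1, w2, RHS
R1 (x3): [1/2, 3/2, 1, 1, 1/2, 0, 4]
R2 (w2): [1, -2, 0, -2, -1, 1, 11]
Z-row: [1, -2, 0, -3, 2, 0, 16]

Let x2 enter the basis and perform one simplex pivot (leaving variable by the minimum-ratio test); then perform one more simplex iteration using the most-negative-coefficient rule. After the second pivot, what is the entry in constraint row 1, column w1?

Ratio test on column x2 — row 1: 4/(3/2) = 8/3; row 2: entry -2 ≤ 0. Minimum is 8/3 at row 1 (x3 leaves); pivot element 3/2.
Divide row 1 by 3/2; eliminate column x2 from the other rows.
Second iteration: most negative Z-row entry is -5/3 in column x4, so x4 enters.
Ratio test on column x4 — row 1: (8/3)/(2/3) = 4; row 2: entry -2/3 ≤ 0. Minimum is 4 at row 1 (x2 leaves); pivot element 2/3.
Divide row 1 by 2/3; eliminate column x4 from the other rows.
After both pivots, the entry at constraint row 1, column w1 is 1/2.

1/2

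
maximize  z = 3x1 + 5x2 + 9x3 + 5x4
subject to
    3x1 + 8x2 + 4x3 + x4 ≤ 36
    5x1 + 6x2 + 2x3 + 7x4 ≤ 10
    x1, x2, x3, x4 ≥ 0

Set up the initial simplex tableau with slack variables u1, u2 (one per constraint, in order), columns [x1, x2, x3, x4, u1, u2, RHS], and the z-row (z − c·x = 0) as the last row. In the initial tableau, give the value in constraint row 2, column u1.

0

Slack u1 belongs to constraint 1; its column is the unit vector e_1, so the entry in row 2 is 0.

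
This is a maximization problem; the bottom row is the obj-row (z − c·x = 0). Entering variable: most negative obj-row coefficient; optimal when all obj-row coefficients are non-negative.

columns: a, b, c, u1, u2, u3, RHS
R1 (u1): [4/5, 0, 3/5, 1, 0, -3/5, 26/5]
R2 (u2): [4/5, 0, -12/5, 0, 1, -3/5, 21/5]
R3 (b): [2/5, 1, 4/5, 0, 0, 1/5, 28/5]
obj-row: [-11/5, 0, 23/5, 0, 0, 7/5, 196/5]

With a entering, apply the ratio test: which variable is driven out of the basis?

u2

Column a entries and ratios — u1: (26/5)/(4/5) = 13/2; u2: (21/5)/(4/5) = 21/4; b: (28/5)/(2/5) = 14.
Smallest ratio is 21/4 in the row of u2, so u2 leaves.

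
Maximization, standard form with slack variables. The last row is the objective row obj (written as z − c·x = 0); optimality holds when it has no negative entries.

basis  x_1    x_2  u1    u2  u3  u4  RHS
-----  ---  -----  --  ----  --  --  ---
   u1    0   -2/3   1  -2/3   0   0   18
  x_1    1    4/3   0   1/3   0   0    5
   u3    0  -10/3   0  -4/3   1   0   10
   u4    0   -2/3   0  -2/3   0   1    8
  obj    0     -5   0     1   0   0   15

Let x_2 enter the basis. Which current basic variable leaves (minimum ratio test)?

x_1

Column x_2 entries and ratios — u1: -2/3 ≤ 0, skip; x_1: 5/(4/3) = 15/4; u3: -10/3 ≤ 0, skip; u4: -2/3 ≤ 0, skip.
Smallest ratio is 15/4 in the row of x_1, so x_1 leaves.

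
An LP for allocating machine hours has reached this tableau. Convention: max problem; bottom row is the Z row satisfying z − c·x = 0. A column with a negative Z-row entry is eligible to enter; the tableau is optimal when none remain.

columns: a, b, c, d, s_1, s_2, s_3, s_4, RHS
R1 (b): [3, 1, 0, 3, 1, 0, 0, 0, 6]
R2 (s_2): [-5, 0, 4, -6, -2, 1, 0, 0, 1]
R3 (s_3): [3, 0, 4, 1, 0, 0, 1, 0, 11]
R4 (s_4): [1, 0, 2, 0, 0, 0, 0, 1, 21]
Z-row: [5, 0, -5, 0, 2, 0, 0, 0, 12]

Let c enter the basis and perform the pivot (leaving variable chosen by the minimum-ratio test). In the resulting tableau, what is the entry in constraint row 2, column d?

Ratio test on column c — row 1: entry 0 ≤ 0; row 2: 1/4 = 1/4; row 3: 11/4 = 11/4; row 4: 21/2 = 21/2. Minimum is 1/4 at row 2 (s_2 leaves); pivot element 4.
Divide row 2 by 4; eliminate column c from the other rows.
In the new row 2, the d entry is the old entry divided by the pivot: (-6)/4 = -3/2.

-3/2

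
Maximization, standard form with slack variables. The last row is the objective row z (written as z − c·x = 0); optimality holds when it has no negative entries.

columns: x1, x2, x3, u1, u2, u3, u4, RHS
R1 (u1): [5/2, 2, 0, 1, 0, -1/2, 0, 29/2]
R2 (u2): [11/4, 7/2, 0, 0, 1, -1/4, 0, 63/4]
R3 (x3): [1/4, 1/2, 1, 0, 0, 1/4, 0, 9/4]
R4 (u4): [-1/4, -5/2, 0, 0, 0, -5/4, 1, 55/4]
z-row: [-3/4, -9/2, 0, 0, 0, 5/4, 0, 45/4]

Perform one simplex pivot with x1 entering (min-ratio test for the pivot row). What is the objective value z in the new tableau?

Ratio test on column x1 — row 1: (29/2)/(5/2) = 29/5; row 2: (63/4)/(11/4) = 63/11; row 3: (9/4)/(1/4) = 9; row 4: entry -1/4 ≤ 0. Minimum is 63/11 at row 2 (u2 leaves); pivot element 11/4.
Pivot on row 2; the z-row RHS becomes 45/4 − (-3/4)·(63/11) = 171/11.

171/11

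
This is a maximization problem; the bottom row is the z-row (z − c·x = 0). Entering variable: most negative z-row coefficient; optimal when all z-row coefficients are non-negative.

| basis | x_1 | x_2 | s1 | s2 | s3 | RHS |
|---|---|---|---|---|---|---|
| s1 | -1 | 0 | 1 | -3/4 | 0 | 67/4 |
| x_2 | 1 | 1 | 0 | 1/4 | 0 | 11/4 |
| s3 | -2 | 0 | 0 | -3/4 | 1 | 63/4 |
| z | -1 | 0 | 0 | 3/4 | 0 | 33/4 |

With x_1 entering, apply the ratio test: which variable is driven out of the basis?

Column x_1 entries and ratios — s1: -1 ≤ 0, skip; x_2: (11/4)/1 = 11/4; s3: -2 ≤ 0, skip.
Smallest ratio is 11/4 in the row of x_2, so x_2 leaves.

x_2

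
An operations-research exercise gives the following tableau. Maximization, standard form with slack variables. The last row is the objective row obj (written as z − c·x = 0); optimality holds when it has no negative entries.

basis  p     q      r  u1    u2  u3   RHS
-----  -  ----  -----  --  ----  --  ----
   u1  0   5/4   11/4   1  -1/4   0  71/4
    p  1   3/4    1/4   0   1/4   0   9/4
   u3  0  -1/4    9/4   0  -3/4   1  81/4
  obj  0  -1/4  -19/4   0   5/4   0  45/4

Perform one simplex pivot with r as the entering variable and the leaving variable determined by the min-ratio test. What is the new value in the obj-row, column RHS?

Ratio test on column r — row 1: (71/4)/(11/4) = 71/11; row 2: (9/4)/(1/4) = 9; row 3: (81/4)/(9/4) = 9. Minimum is 71/11 at row 1 (u1 leaves); pivot element 11/4.
Divide row 1 by 11/4; eliminate column r from the other rows.
obj-row update in column RHS: 45/4 − (-19/4)·(71/11) = 461/11.

461/11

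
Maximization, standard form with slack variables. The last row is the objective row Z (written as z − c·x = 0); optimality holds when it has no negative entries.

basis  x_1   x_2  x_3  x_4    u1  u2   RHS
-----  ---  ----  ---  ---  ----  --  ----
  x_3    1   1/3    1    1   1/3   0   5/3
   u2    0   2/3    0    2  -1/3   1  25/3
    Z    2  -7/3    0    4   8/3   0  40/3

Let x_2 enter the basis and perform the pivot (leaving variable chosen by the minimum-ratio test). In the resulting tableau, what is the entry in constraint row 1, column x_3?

3

Ratio test on column x_2 — row 1: (5/3)/(1/3) = 5; row 2: (25/3)/(2/3) = 25/2. Minimum is 5 at row 1 (x_3 leaves); pivot element 1/3.
Divide row 1 by 1/3; eliminate column x_2 from the other rows.
In the new row 1, the x_3 entry is the old entry divided by the pivot: 1/(1/3) = 3.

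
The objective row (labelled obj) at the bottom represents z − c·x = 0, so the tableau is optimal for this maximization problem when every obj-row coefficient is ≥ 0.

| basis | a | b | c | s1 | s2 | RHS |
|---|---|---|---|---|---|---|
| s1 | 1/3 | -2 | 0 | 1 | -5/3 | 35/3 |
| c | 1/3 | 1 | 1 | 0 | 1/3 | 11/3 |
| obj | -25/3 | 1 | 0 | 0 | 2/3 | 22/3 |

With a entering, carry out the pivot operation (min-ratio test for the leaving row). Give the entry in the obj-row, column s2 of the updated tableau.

Ratio test on column a — row 1: (35/3)/(1/3) = 35; row 2: (11/3)/(1/3) = 11. Minimum is 11 at row 2 (c leaves); pivot element 1/3.
Divide row 2 by 1/3; eliminate column a from the other rows.
obj-row update in column s2: 2/3 − (-25/3)·1 = 9.

9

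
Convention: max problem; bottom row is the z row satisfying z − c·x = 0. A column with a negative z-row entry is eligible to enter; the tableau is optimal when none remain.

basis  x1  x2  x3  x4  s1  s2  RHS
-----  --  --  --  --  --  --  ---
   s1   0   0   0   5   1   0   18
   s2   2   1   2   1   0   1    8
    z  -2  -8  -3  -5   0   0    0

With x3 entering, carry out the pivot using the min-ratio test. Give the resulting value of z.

Ratio test on column x3 — row 1: entry 0 ≤ 0; row 2: 8/2 = 4. Minimum is 4 at row 2 (s2 leaves); pivot element 2.
Pivot on row 2; the z-row RHS becomes 0 − (-3)·4 = 12.

12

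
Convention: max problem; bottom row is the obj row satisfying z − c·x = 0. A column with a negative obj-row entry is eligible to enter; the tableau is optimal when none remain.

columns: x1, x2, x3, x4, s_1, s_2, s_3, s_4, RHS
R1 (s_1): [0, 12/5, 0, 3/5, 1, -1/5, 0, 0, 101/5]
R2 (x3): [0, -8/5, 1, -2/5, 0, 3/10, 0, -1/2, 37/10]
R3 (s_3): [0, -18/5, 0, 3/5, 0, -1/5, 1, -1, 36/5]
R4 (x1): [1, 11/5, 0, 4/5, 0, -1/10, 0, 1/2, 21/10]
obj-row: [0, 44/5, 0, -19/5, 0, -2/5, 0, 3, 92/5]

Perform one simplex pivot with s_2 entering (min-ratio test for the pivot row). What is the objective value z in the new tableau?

70/3

Ratio test on column s_2 — row 1: entry -1/5 ≤ 0; row 2: (37/10)/(3/10) = 37/3; row 3: entry -1/5 ≤ 0; row 4: entry -1/10 ≤ 0. Minimum is 37/3 at row 2 (x3 leaves); pivot element 3/10.
Pivot on row 2; the obj-row RHS becomes 92/5 − (-2/5)·(37/3) = 70/3.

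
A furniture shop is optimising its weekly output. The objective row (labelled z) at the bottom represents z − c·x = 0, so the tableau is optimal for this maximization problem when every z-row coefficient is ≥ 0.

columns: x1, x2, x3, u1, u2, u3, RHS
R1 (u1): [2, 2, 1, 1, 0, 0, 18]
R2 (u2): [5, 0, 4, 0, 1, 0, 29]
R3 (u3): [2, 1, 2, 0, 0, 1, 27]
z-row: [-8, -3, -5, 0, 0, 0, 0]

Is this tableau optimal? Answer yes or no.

The z-row has a negative entry -8 in column x1, so it is not optimal.

no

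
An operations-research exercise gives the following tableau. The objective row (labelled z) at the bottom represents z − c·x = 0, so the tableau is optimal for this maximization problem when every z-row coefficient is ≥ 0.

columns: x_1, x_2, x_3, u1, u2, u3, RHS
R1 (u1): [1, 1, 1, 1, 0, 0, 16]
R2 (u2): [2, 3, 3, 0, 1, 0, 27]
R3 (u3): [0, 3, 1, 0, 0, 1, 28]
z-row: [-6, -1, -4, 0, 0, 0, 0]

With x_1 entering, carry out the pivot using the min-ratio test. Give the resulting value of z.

Ratio test on column x_1 — row 1: 16/1 = 16; row 2: 27/2 = 27/2; row 3: entry 0 ≤ 0. Minimum is 27/2 at row 2 (u2 leaves); pivot element 2.
Pivot on row 2; the z-row RHS becomes 0 − (-6)·(27/2) = 81.

81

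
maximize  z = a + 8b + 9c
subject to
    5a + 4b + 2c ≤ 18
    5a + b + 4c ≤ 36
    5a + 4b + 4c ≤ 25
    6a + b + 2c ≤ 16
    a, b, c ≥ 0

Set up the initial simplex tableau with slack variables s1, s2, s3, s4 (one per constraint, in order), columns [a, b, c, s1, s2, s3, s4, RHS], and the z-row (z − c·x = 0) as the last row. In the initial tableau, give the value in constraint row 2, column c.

4

Constraint 2 has coefficient 4 on c.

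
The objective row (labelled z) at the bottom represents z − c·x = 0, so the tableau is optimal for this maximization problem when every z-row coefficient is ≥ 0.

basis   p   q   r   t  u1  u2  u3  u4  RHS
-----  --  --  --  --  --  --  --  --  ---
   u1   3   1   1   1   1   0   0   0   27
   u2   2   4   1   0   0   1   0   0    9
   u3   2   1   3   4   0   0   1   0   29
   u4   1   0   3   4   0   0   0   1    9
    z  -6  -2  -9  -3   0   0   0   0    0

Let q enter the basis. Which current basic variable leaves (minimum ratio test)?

Column q entries and ratios — u1: 27/1 = 27; u2: 9/4 = 9/4; u3: 29/1 = 29; u4: 0 ≤ 0, skip.
Smallest ratio is 9/4 in the row of u2, so u2 leaves.

u2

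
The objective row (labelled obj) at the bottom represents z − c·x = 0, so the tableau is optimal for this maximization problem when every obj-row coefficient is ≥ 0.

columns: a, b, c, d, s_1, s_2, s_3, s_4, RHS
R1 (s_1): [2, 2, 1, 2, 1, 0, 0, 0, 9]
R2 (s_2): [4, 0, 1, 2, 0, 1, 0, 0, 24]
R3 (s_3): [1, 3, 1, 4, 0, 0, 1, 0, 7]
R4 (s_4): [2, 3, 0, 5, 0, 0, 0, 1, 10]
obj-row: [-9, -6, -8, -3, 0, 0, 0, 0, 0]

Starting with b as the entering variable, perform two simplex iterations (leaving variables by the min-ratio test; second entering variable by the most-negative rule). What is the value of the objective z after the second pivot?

35

Ratio test on column b — row 1: 9/2 = 9/2; row 2: entry 0 ≤ 0; row 3: 7/3 = 7/3; row 4: 10/3 = 10/3. Minimum is 7/3 at row 3 (s_3 leaves); pivot element 3.
Pivot on row 3; the obj-row RHS becomes 0 − (-6)·(7/3) = 14.
Next entering variable (most negative obj-row entry -7): a.
Ratio test on column a — row 1: (13/3)/(4/3) = 13/4; row 2: 24/4 = 6; row 3: (7/3)/(1/3) = 7; row 4: 3/1 = 3. Minimum is 3 at row 4 (s_4 leaves); pivot element 1.
After the second pivot the obj-row RHS is 14 − (-7)·3 = 35.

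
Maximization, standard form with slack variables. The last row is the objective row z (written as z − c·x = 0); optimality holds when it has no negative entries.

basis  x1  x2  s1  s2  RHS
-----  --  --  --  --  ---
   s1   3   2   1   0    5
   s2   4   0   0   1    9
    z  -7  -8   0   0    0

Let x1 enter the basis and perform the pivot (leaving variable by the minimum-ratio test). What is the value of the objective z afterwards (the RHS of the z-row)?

Ratio test on column x1 — row 1: 5/3 = 5/3; row 2: 9/4 = 9/4. Minimum is 5/3 at row 1 (s1 leaves); pivot element 3.
Pivot on row 1; the z-row RHS becomes 0 − (-7)·(5/3) = 35/3.

35/3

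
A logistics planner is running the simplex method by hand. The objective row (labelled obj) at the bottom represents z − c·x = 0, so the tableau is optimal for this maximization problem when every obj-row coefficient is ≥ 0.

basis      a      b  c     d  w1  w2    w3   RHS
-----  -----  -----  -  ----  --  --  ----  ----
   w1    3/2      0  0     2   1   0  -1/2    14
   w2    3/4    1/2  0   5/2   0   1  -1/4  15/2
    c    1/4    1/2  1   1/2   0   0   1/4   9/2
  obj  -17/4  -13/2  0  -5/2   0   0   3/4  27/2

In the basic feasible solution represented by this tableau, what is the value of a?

a is not in the basis, so in the current basic feasible solution a = 0.

0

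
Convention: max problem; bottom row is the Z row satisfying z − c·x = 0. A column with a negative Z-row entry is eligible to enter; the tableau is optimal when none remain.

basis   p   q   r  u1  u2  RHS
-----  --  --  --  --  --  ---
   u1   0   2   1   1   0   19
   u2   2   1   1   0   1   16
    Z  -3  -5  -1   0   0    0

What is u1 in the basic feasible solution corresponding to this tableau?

19

u1 is basic (row 1); its value is the RHS of that row, 19.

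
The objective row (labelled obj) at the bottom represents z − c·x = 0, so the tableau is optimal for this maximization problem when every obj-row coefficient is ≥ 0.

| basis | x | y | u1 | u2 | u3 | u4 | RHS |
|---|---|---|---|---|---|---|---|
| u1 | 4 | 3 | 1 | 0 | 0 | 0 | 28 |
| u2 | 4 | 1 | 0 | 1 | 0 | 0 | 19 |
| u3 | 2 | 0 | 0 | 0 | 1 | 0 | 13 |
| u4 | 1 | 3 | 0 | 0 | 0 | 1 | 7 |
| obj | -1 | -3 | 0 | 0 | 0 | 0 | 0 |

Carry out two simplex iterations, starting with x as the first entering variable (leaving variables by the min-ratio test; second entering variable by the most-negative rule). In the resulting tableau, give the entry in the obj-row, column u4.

1

Ratio test on column x — row 1: 28/4 = 7; row 2: 19/4 = 19/4; row 3: 13/2 = 13/2; row 4: 7/1 = 7. Minimum is 19/4 at row 2 (u2 leaves); pivot element 4.
Divide row 2 by 4; eliminate column x from the other rows.
Second iteration: most negative obj-row entry is -11/4 in column y, so y enters.
Ratio test on column y — row 1: 9/2 = 9/2; row 2: (19/4)/(1/4) = 19; row 3: entry -1/2 ≤ 0; row 4: (9/4)/(11/4) = 9/11. Minimum is 9/11 at row 4 (u4 leaves); pivot element 11/4.
Divide row 4 by 11/4; eliminate column y from the other rows.
After both pivots, the entry at the obj-row, column u4 is 1.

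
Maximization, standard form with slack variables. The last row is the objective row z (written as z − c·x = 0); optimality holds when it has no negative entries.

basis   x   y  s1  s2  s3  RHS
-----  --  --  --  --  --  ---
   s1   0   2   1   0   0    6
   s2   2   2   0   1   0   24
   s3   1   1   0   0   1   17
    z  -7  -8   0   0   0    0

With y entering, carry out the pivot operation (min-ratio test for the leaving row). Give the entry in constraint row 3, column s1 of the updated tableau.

Ratio test on column y — row 1: 6/2 = 3; row 2: 24/2 = 12; row 3: 17/1 = 17. Minimum is 3 at row 1 (s1 leaves); pivot element 2.
Divide row 1 by 2; eliminate column y from the other rows.
Row 3 update in column s1: 0 − 1·(1/2) = -1/2.

-1/2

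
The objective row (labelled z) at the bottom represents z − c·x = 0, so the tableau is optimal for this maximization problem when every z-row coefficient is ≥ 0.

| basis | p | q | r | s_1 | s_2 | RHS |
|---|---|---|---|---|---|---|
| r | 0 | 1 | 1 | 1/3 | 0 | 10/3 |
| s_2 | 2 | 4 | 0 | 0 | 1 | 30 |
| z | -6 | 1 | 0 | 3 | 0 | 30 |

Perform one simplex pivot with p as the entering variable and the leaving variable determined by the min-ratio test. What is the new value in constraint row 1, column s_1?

Ratio test on column p — row 1: entry 0 ≤ 0; row 2: 30/2 = 15. Minimum is 15 at row 2 (s_2 leaves); pivot element 2.
Divide row 2 by 2; eliminate column p from the other rows.
Row 1 update in column s_1: 1/3 − 0·0 = 1/3.

1/3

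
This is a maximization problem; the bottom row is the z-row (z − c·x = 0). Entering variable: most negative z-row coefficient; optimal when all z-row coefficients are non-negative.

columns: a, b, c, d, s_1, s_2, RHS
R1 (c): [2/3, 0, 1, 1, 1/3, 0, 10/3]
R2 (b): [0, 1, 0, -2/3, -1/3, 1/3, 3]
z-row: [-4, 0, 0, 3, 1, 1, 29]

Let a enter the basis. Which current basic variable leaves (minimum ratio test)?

Column a entries and ratios — c: (10/3)/(2/3) = 5; b: 0 ≤ 0, skip.
Smallest ratio is 5 in the row of c, so c leaves.

c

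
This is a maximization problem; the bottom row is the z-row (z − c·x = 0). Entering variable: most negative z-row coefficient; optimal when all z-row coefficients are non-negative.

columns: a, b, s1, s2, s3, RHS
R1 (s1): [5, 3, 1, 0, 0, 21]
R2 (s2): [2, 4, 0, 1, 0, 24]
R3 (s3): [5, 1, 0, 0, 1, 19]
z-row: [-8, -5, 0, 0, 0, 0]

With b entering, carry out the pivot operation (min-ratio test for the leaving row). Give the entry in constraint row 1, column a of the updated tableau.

Ratio test on column b — row 1: 21/3 = 7; row 2: 24/4 = 6; row 3: 19/1 = 19. Minimum is 6 at row 2 (s2 leaves); pivot element 4.
Divide row 2 by 4; eliminate column b from the other rows.
Row 1 update in column a: 5 − 3·(1/2) = 7/2.

7/2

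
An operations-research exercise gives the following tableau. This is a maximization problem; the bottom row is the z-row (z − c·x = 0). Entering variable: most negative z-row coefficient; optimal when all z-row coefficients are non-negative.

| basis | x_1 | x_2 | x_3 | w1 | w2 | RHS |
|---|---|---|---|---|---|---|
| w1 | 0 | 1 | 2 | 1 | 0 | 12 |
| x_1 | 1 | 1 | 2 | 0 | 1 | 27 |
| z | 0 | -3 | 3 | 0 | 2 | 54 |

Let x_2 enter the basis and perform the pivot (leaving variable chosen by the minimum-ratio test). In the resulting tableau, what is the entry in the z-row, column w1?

Ratio test on column x_2 — row 1: 12/1 = 12; row 2: 27/1 = 27. Minimum is 12 at row 1 (w1 leaves); pivot element 1.
Divide row 1 by 1; eliminate column x_2 from the other rows.
z-row update in column w1: 0 − (-3)·1 = 3.

3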